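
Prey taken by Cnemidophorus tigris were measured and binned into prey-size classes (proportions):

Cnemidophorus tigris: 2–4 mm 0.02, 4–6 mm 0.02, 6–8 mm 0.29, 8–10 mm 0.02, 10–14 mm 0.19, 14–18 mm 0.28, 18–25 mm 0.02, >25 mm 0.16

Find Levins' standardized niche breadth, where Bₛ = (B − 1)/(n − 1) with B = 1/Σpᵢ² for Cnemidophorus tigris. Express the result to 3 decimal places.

0.490

Σpᵢ² = 0.02² + 0.02² + 0.29² + 0.02² + 0.19² + 0.28² + 0.02² + 0.16² = 0.0004 + 0.0004 + 0.0841 + 0.0004 + 0.0361 + 0.0784 + 0.0004 + 0.0256 = 0.2258
B = 1 / 0.2258 = 4.42870
Bₛ = (B − 1)/(n − 1) = (4.42870 − 1)/(8 − 1) = 3.42870/7 = 0.48981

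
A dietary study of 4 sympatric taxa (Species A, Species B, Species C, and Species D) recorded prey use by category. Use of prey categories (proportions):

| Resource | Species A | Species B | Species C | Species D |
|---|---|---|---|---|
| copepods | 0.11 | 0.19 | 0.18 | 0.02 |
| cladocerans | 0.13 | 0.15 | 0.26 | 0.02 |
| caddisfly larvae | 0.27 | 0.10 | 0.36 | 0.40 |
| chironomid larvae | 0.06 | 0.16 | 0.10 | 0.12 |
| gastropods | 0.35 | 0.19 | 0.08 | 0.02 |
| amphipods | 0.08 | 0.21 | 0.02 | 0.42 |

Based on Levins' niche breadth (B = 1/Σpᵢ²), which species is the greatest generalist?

Species B

Σp_Aᵢ² = 0.11² + 0.13² + 0.27² + 0.06² + 0.35² + 0.08² = 0.0121 + 0.0169 + 0.0729 + 0.0036 + 0.1225 + 0.0064 = 0.2344
B_A = 1 / 0.2344 = 4.2662
Σp_Bᵢ² = 0.19² + 0.15² + 0.10² + 0.16² + 0.19² + 0.21² = 0.0361 + 0.0225 + 0.0100 + 0.0256 + 0.0361 + 0.0441 = 0.1744
B_B = 1 / 0.1744 = 5.7339
Σp_Cᵢ² = 0.18² + 0.26² + 0.36² + 0.10² + 0.08² + 0.02² = 0.0324 + 0.0676 + 0.1296 + 0.0100 + 0.0064 + 0.0004 = 0.2464
B_C = 1 / 0.2464 = 4.0584
Σp_Dᵢ² = 0.02² + 0.02² + 0.40² + 0.12² + 0.02² + 0.42² = 0.0004 + 0.0004 + 0.1600 + 0.0144 + 0.0004 + 0.1764 = 0.3520
B_D = 1 / 0.3520 = 2.8409
Highest B → broadest niche (most generalist): Species B (B = 5.73).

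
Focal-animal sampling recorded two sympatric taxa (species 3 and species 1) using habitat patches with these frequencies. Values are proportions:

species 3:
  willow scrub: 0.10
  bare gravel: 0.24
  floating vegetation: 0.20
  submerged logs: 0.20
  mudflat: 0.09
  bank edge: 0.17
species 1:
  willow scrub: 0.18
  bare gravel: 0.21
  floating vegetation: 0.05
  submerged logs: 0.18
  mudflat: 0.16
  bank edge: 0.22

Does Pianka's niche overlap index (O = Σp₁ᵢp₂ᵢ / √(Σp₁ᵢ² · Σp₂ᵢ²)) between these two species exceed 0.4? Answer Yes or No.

Yes

Σ p₁ᵢp₂ᵢ = 0.0180 + 0.0504 + 0.0100 + 0.0360 + 0.0144 + 0.0374 = 0.1662
Σp_1ᵢ² = 0.10² + 0.24² + 0.20² + 0.20² + 0.09² + 0.17² = 0.0100 + 0.0576 + 0.0400 + 0.0400 + 0.0081 + 0.0289 = 0.1846
Σp_2ᵢ² = 0.18² + 0.21² + 0.05² + 0.18² + 0.16² + 0.22² = 0.0324 + 0.0441 + 0.0025 + 0.0324 + 0.0256 + 0.0484 = 0.1854
O = 0.1662 / √(0.1846 × 0.1854) = 0.1662 / 0.18500 = 0.8984
O = 0.8984 > 0.4 → Yes.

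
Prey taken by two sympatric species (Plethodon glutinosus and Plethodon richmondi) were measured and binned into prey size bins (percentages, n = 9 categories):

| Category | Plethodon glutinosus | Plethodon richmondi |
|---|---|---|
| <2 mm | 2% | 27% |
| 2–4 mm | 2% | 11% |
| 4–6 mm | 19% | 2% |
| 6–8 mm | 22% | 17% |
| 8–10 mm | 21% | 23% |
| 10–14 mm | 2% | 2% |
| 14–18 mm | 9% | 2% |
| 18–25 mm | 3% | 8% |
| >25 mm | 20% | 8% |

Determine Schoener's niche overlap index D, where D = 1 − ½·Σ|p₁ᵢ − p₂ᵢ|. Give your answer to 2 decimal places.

Convert percentages to proportions (divide by 100).
Σ|p₁ᵢ − p₂ᵢ| = 0.25 + 0.09 + 0.17 + 0.05 + 0.02 + 0.00 + 0.07 + 0.05 + 0.12 = 0.82
D = 1 − ½ × 0.82 = 1 − 0.410 = 0.5900

0.59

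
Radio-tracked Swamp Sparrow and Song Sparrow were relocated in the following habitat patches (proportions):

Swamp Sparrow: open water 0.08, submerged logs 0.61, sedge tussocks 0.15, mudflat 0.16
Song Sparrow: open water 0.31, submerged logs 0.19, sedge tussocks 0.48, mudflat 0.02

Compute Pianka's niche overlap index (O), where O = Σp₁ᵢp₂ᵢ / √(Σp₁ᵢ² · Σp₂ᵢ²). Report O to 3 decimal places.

Σ p₁ᵢp₂ᵢ = 0.0248 + 0.1159 + 0.0720 + 0.0032 = 0.2159
Σp_1ᵢ² = 0.08² + 0.61² + 0.15² + 0.16² = 0.0064 + 0.3721 + 0.0225 + 0.0256 = 0.4266
Σp_2ᵢ² = 0.31² + 0.19² + 0.48² + 0.02² = 0.0961 + 0.0361 + 0.2304 + 0.0004 = 0.3630
O = 0.2159 / √(0.4266 × 0.3630) = 0.2159 / 0.393517 = 0.54864

0.549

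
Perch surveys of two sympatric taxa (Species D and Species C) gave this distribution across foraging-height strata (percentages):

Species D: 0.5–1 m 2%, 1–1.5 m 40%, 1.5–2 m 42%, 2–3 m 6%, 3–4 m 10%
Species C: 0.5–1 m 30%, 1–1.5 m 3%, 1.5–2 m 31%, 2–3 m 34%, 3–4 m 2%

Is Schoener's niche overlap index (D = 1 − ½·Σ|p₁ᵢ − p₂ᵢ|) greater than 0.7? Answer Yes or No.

No

Convert percentages to proportions (divide by 100).
Σ|p₁ᵢ − p₂ᵢ| = 0.28 + 0.37 + 0.11 + 0.28 + 0.08 = 1.12
D = 1 − ½ × 1.12 = 1 − 0.560 = 0.4400
D = 0.4400 < 0.7 → No.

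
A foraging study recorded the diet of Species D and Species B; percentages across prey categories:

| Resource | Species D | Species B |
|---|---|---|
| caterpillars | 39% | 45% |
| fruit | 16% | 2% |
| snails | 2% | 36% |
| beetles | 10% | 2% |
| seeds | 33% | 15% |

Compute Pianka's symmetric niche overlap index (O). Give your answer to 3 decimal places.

0.731

Convert percentages to proportions (divide by 100).
Σ p₁ᵢp₂ᵢ = 0.1755 + 0.0032 + 0.0072 + 0.0020 + 0.0495 = 0.2374
Σp_1ᵢ² = 0.39² + 0.16² + 0.02² + 0.10² + 0.33² = 0.1521 + 0.0256 + 0.0004 + 0.0100 + 0.1089 = 0.2970
Σp_2ᵢ² = 0.45² + 0.02² + 0.36² + 0.02² + 0.15² = 0.2025 + 0.0004 + 0.1296 + 0.0004 + 0.0225 = 0.3554
O = 0.2374 / √(0.2970 × 0.3554) = 0.2374 / 0.324890 = 0.73071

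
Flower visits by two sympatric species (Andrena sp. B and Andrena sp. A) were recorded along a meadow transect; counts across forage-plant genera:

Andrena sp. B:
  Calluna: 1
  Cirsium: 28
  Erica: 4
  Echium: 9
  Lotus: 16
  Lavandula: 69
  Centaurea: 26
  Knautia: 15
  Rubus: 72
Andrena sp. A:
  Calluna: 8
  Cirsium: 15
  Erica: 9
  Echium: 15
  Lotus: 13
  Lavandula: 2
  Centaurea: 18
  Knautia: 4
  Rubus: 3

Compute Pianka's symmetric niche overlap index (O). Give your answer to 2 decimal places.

0.46

Proportions for Andrena sp. B (n=240): 1/240=0.0042, 28/240=0.1167, 4/240=0.0167, 9/240=0.0375, 16/240=0.0667, 69/240=0.2875, 26/240=0.1083, 15/240=0.0625, 72/240=0.3000
Proportions for Andrena sp. A (n=87): 8/87=0.0920, 15/87=0.1724, 9/87=0.1034, 15/87=0.1724, 13/87=0.1494, 2/87=0.0230, 18/87=0.2069, 4/87=0.0460, 3/87=0.0345
Σ p₁ᵢp₂ᵢ = 0.000386 + 0.020119 + 0.001727 + 0.006465 + 0.009965 + 0.006613 + 0.022407 + 0.002875 + 0.010350 = 0.080907
Σp_1ᵢ² = 0.0042² + 0.1167² + 0.0167² + 0.0375² + 0.0667² + 0.2875² + 0.1083² + 0.0625² + 0.3000² = 0.000018 + 0.013619 + 0.000279 + 0.001406 + 0.004449 + 0.082656 + 0.011729 + 0.003906 + 0.090000 = 0.208062
Σp_2ᵢ² = 0.0920² + 0.1724² + 0.1034² + 0.1724² + 0.1494² + 0.0230² + 0.2069² + 0.0460² + 0.0345² = 0.008464 + 0.029722 + 0.010692 + 0.029722 + 0.022320 + 0.000529 + 0.042808 + 0.002116 + 0.001190 = 0.147563
O = 0.080907 / √(0.208062 × 0.147563) = 0.080907 / 0.1752206 = 0.4617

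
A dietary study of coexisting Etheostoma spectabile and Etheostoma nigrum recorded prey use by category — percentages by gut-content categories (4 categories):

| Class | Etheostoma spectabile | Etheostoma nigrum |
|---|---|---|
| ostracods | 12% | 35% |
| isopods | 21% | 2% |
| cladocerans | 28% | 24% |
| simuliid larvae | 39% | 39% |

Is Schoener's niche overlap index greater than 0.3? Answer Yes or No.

Yes

Convert percentages to proportions (divide by 100).
Σ|p₁ᵢ − p₂ᵢ| = 0.23 + 0.19 + 0.04 + 0.00 = 0.46
D = 1 − ½ × 0.46 = 1 − 0.230 = 0.7700
D = 0.7700 > 0.3 → Yes.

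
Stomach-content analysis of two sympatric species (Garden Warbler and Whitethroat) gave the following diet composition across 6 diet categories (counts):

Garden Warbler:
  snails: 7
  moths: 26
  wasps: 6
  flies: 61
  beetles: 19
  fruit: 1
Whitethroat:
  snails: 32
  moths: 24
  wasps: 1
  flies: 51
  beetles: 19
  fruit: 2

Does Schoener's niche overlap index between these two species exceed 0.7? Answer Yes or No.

Proportions for Garden Warbler (n=120): 7/120=0.0583, 26/120=0.2167, 6/120=0.0500, 61/120=0.5083, 19/120=0.1583, 1/120=0.0083
Proportions for Whitethroat (n=129): 32/129=0.2481, 24/129=0.1860, 1/129=0.0078, 51/129=0.3953, 19/129=0.1473, 2/129=0.0155
Σ|p₁ᵢ − p₂ᵢ| = 0.1898 + 0.0307 + 0.0422 + 0.1130 + 0.0110 + 0.0072 = 0.3939
D = 1 − ½ × 0.3939 = 1 − 0.19695 = 0.80305
D = 0.80305 > 0.7 → Yes.

Yes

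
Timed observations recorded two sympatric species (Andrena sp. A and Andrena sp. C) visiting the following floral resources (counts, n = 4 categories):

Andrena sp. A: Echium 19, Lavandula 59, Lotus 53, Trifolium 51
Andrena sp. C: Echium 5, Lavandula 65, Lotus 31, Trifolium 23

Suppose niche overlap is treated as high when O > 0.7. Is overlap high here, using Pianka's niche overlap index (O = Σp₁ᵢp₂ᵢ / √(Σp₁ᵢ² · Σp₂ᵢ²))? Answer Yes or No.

Yes

Proportions for Andrena sp. A (n=182): 19/182=0.1044, 59/182=0.3242, 53/182=0.2912, 51/182=0.2802
Proportions for Andrena sp. C (n=124): 5/124=0.0403, 65/124=0.5242, 31/124=0.2500, 23/124=0.1855
Σ p₁ᵢp₂ᵢ = 0.004207 + 0.169946 + 0.072800 + 0.051977 = 0.298930
Σp_1ᵢ² = 0.1044² + 0.3242² + 0.2912² + 0.2802² = 0.010899 + 0.105106 + 0.084797 + 0.078512 = 0.279314
Σp_2ᵢ² = 0.0403² + 0.5242² + 0.2500² + 0.1855² = 0.001624 + 0.274786 + 0.062500 + 0.034410 = 0.373320
O = 0.298930 / √(0.279314 × 0.373320) = 0.298930 / 0.3229141 = 0.9257
O = 0.9257 > 0.7 → Yes.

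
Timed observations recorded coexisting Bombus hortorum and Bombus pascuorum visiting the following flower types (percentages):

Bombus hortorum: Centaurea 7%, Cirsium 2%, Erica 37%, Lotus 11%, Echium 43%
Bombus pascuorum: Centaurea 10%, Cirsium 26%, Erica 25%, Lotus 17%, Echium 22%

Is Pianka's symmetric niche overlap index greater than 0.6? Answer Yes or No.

Convert percentages to proportions (divide by 100).
Σ p₁ᵢp₂ᵢ = 0.0070 + 0.0052 + 0.0925 + 0.0187 + 0.0946 = 0.2180
Σp_1ᵢ² = 0.07² + 0.02² + 0.37² + 0.11² + 0.43² = 0.0049 + 0.0004 + 0.1369 + 0.0121 + 0.1849 = 0.3392
Σp_2ᵢ² = 0.10² + 0.26² + 0.25² + 0.17² + 0.22² = 0.0100 + 0.0676 + 0.0625 + 0.0289 + 0.0484 = 0.2174
O = 0.2180 / √(0.3392 × 0.2174) = 0.2180 / 0.27155 = 0.8028
O = 0.8028 > 0.6 → Yes.

Yes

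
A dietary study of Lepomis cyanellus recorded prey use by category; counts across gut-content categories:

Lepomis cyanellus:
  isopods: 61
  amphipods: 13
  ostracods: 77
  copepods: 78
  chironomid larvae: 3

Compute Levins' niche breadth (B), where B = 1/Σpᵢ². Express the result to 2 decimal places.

Proportions for Lepomis cyanellus (n=232): 61/232=0.2629, 13/232=0.0560, 77/232=0.3319, 78/232=0.3362, 3/232=0.0129
Σpᵢ² = 0.2629² + 0.0560² + 0.3319² + 0.3362² + 0.0129² = 0.069116 + 0.003136 + 0.110158 + 0.113030 + 0.000166 = 0.295606
B = 1 / 0.295606 = 3.3829

3.38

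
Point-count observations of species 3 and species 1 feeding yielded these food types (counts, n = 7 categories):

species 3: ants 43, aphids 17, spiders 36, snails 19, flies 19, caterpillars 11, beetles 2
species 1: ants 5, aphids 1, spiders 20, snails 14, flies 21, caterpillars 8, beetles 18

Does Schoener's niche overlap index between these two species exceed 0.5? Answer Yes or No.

Yes

Proportions for species 3 (n=147): 43/147=0.2925, 17/147=0.1156, 36/147=0.2449, 19/147=0.1293, 19/147=0.1293, 11/147=0.0748, 2/147=0.0136
Proportions for species 1 (n=87): 5/87=0.0575, 1/87=0.0115, 20/87=0.2299, 14/87=0.1609, 21/87=0.2414, 8/87=0.0920, 18/87=0.2069
Σ|p₁ᵢ − p₂ᵢ| = 0.2350 + 0.1041 + 0.0150 + 0.0316 + 0.1121 + 0.0172 + 0.1933 = 0.7083
D = 1 − ½ × 0.7083 = 1 − 0.35415 = 0.64585
D = 0.64585 > 0.5 → Yes.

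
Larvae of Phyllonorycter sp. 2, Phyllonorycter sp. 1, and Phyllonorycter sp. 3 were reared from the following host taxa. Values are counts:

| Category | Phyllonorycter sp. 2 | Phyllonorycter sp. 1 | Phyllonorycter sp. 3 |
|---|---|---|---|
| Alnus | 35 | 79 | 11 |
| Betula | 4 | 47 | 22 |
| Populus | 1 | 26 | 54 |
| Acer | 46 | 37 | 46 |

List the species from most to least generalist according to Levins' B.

Phyllonorycter sp. 1 > Phyllonorycter sp. 3 > Phyllonorycter sp. 2

Proportions for Phyllonorycter sp. 2 (n=86): 35/86=0.4070, 4/86=0.0465, 1/86=0.0116, 46/86=0.5349
Proportions for Phyllonorycter sp. 1 (n=189): 79/189=0.4180, 47/189=0.2487, 26/189=0.1376, 37/189=0.1958
Proportions for Phyllonorycter sp. 3 (n=133): 11/133=0.0827, 22/133=0.1654, 54/133=0.4060, 46/133=0.3459
Σp_2ᵢ² = 0.4070² + 0.0465² + 0.0116² + 0.5349² = 0.165649 + 0.002162 + 0.000135 + 0.286118 = 0.454064
B_2 = 1 / 0.454064 = 2.2023
Σp_1ᵢ² = 0.4180² + 0.2487² + 0.1376² + 0.1958² = 0.174724 + 0.061852 + 0.018934 + 0.038338 = 0.293848
B_1 = 1 / 0.293848 = 3.4031
Σp_3ᵢ² = 0.0827² + 0.1654² + 0.4060² + 0.3459² = 0.006839 + 0.027357 + 0.164836 + 0.119647 = 0.318679
B_3 = 1 / 0.318679 = 3.1380
Ranking by B (broadest → narrowest): Phyllonorycter sp. 1 (3.40) > Phyllonorycter sp. 3 (3.14) > Phyllonorycter sp. 2 (2.20)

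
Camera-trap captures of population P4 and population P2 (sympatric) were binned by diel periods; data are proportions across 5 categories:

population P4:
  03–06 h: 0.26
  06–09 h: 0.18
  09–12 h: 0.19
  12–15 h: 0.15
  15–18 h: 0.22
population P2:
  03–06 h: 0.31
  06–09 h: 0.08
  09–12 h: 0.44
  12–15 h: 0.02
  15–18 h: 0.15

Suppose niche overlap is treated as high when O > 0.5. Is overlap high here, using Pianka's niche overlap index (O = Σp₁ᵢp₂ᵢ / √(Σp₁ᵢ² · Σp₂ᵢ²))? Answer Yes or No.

Σ p₁ᵢp₂ᵢ = 0.0806 + 0.0144 + 0.0836 + 0.0030 + 0.0330 = 0.2146
Σp_1ᵢ² = 0.26² + 0.18² + 0.19² + 0.15² + 0.22² = 0.0676 + 0.0324 + 0.0361 + 0.0225 + 0.0484 = 0.2070
Σp_2ᵢ² = 0.31² + 0.08² + 0.44² + 0.02² + 0.15² = 0.0961 + 0.0064 + 0.1936 + 0.0004 + 0.0225 = 0.3190
O = 0.2146 / √(0.2070 × 0.3190) = 0.2146 / 0.25697 = 0.8351
O = 0.8351 > 0.5 → Yes.

Yes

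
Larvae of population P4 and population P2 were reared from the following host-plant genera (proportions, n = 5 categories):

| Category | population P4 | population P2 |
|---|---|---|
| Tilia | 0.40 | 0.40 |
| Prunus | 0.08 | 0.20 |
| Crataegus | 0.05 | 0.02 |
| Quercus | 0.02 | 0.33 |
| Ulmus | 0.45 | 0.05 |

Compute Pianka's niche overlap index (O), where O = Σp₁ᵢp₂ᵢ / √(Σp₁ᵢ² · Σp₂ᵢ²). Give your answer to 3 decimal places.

0.605

Σ p₁ᵢp₂ᵢ = 0.1600 + 0.0160 + 0.0010 + 0.0066 + 0.0225 = 0.2061
Σp_1ᵢ² = 0.40² + 0.08² + 0.05² + 0.02² + 0.45² = 0.1600 + 0.0064 + 0.0025 + 0.0004 + 0.2025 = 0.3718
Σp_2ᵢ² = 0.40² + 0.20² + 0.02² + 0.33² + 0.05² = 0.1600 + 0.0400 + 0.0004 + 0.1089 + 0.0025 = 0.3118
O = 0.2061 / √(0.3718 × 0.3118) = 0.2061 / 0.340481 = 0.60532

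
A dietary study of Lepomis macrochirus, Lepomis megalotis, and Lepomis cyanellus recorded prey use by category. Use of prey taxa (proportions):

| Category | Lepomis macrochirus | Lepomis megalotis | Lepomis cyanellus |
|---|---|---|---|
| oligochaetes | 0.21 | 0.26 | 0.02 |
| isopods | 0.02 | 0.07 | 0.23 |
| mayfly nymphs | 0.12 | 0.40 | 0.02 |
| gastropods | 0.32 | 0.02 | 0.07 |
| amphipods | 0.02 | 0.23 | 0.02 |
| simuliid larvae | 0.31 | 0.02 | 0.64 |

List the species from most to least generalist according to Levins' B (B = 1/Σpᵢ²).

Σp_macrᵢ² = 0.21² + 0.02² + 0.12² + 0.32² + 0.02² + 0.31² = 0.0441 + 0.0004 + 0.0144 + 0.1024 + 0.0004 + 0.0961 = 0.2578
B_macr = 1 / 0.2578 = 3.8790
Σp_megaᵢ² = 0.26² + 0.07² + 0.40² + 0.02² + 0.23² + 0.02² = 0.0676 + 0.0049 + 0.1600 + 0.0004 + 0.0529 + 0.0004 = 0.2862
B_mega = 1 / 0.2862 = 3.4941
Σp_cyanᵢ² = 0.02² + 0.23² + 0.02² + 0.07² + 0.02² + 0.64² = 0.0004 + 0.0529 + 0.0004 + 0.0049 + 0.0004 + 0.4096 = 0.4686
B_cyan = 1 / 0.4686 = 2.1340
Ranking by B (broadest → narrowest): Lepomis macrochirus (3.88) > Lepomis megalotis (3.49) > Lepomis cyanellus (2.13)

Lepomis macrochirus > Lepomis megalotis > Lepomis cyanellus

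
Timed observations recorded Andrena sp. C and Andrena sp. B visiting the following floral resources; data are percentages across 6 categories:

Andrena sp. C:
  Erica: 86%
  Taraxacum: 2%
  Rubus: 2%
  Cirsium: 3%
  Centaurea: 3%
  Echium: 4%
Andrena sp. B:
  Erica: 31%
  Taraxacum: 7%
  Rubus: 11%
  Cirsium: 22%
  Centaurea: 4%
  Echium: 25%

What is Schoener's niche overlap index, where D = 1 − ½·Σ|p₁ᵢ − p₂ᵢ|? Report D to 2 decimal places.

Convert percentages to proportions (divide by 100).
Σ|p₁ᵢ − p₂ᵢ| = 0.55 + 0.05 + 0.09 + 0.19 + 0.01 + 0.21 = 1.10
D = 1 − ½ × 1.10 = 1 − 0.550 = 0.4500

0.45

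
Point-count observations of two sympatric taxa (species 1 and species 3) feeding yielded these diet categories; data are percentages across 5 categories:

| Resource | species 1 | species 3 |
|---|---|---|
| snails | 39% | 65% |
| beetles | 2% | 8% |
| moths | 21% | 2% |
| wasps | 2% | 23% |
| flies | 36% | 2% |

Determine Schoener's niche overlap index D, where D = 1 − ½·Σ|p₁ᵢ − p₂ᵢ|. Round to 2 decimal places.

Convert percentages to proportions (divide by 100).
Σ|p₁ᵢ − p₂ᵢ| = 0.26 + 0.06 + 0.19 + 0.21 + 0.34 = 1.06
D = 1 − ½ × 1.06 = 1 − 0.530 = 0.4700

0.47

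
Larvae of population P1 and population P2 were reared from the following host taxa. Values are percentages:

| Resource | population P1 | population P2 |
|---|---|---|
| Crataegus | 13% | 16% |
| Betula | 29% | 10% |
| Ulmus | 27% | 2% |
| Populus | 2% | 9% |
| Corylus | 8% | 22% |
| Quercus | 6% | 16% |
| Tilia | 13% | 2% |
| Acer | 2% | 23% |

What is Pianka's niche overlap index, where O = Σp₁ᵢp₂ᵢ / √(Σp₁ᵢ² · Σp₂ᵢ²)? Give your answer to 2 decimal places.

0.49

Convert percentages to proportions (divide by 100).
Σ p₁ᵢp₂ᵢ = 0.0208 + 0.0290 + 0.0054 + 0.0018 + 0.0176 + 0.0096 + 0.0026 + 0.0046 = 0.0914
Σp_1ᵢ² = 0.13² + 0.29² + 0.27² + 0.02² + 0.08² + 0.06² + 0.13² + 0.02² = 0.0169 + 0.0841 + 0.0729 + 0.0004 + 0.0064 + 0.0036 + 0.0169 + 0.0004 = 0.2016
Σp_2ᵢ² = 0.16² + 0.10² + 0.02² + 0.09² + 0.22² + 0.16² + 0.02² + 0.23² = 0.0256 + 0.0100 + 0.0004 + 0.0081 + 0.0484 + 0.0256 + 0.0004 + 0.0529 = 0.1714
O = 0.0914 / √(0.2016 × 0.1714) = 0.0914 / 0.18589 = 0.4917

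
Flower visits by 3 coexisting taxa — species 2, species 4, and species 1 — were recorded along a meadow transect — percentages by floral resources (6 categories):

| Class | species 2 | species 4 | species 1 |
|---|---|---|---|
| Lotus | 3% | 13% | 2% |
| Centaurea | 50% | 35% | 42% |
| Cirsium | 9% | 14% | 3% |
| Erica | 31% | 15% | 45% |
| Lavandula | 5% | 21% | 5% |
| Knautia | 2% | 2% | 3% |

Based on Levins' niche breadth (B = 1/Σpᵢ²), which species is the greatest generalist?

species 4

Convert percentages to proportions (divide by 100).
Σp_2ᵢ² = 0.03² + 0.50² + 0.09² + 0.31² + 0.05² + 0.02² = 0.0009 + 0.2500 + 0.0081 + 0.0961 + 0.0025 + 0.0004 = 0.3580
B_2 = 1 / 0.3580 = 2.7933
Σp_4ᵢ² = 0.13² + 0.35² + 0.14² + 0.15² + 0.21² + 0.02² = 0.0169 + 0.1225 + 0.0196 + 0.0225 + 0.0441 + 0.0004 = 0.2260
B_4 = 1 / 0.2260 = 4.4248
Σp_1ᵢ² = 0.02² + 0.42² + 0.03² + 0.45² + 0.05² + 0.03² = 0.0004 + 0.1764 + 0.0009 + 0.2025 + 0.0025 + 0.0009 = 0.3836
B_1 = 1 / 0.3836 = 2.6069
Highest B → broadest niche (most generalist): species 4 (B = 4.42).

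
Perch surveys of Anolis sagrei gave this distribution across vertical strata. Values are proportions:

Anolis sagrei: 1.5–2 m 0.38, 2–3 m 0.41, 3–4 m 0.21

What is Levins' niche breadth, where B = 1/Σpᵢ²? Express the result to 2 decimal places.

Σpᵢ² = 0.38² + 0.41² + 0.21² = 0.1444 + 0.1681 + 0.0441 = 0.3566
B = 1 / 0.3566 = 2.8043

2.80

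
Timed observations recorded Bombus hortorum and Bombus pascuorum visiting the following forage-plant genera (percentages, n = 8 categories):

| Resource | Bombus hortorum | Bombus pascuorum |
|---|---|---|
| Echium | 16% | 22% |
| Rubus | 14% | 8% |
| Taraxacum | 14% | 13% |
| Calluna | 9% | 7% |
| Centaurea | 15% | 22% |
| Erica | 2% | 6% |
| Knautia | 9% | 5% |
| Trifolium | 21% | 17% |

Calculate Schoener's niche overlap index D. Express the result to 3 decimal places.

Convert percentages to proportions (divide by 100).
Σ|p₁ᵢ − p₂ᵢ| = 0.06 + 0.06 + 0.01 + 0.02 + 0.07 + 0.04 + 0.04 + 0.04 = 0.34
D = 1 − ½ × 0.34 = 1 − 0.170 = 0.83000

0.830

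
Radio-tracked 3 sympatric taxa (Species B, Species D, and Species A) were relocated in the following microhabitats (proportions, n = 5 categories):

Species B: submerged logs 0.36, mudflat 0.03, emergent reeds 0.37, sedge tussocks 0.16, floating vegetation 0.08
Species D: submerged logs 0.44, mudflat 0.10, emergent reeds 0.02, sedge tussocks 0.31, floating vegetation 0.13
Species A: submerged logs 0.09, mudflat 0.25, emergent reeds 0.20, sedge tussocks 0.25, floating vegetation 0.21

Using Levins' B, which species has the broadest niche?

Species A

Σp_Bᵢ² = 0.36² + 0.03² + 0.37² + 0.16² + 0.08² = 0.1296 + 0.0009 + 0.1369 + 0.0256 + 0.0064 = 0.2994
B_B = 1 / 0.2994 = 3.3400
Σp_Dᵢ² = 0.44² + 0.10² + 0.02² + 0.31² + 0.13² = 0.1936 + 0.0100 + 0.0004 + 0.0961 + 0.0169 = 0.3170
B_D = 1 / 0.3170 = 3.1546
Σp_Aᵢ² = 0.09² + 0.25² + 0.20² + 0.25² + 0.21² = 0.0081 + 0.0625 + 0.0400 + 0.0625 + 0.0441 = 0.2172
B_A = 1 / 0.2172 = 4.6041
Highest B → broadest niche (most generalist): Species A (B = 4.60).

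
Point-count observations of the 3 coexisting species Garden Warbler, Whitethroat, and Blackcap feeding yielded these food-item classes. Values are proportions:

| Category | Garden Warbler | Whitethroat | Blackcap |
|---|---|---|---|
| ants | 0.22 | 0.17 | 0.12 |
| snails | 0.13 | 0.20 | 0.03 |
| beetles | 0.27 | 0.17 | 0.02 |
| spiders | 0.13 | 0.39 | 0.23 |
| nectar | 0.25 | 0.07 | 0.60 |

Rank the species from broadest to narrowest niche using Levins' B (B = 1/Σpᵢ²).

Σp_Warbᵢ² = 0.22² + 0.13² + 0.27² + 0.13² + 0.25² = 0.0484 + 0.0169 + 0.0729 + 0.0169 + 0.0625 = 0.2176
B_Warb = 1 / 0.2176 = 4.5956
Σp_Whitᵢ² = 0.17² + 0.20² + 0.17² + 0.39² + 0.07² = 0.0289 + 0.0400 + 0.0289 + 0.1521 + 0.0049 = 0.2548
B_Whit = 1 / 0.2548 = 3.9246
Σp_Blacᵢ² = 0.12² + 0.03² + 0.02² + 0.23² + 0.60² = 0.0144 + 0.0009 + 0.0004 + 0.0529 + 0.3600 = 0.4286
B_Blac = 1 / 0.4286 = 2.3332
Ranking by B (broadest → narrowest): Garden Warbler (4.60) > Whitethroat (3.92) > Blackcap (2.33)

Garden Warbler > Whitethroat > Blackcap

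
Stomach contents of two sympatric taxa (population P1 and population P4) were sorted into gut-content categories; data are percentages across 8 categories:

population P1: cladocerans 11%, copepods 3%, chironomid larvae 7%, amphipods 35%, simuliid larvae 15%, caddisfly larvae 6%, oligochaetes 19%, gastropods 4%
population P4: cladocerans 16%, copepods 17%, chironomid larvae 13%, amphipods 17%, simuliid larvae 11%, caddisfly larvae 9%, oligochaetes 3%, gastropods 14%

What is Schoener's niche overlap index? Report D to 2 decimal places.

0.62

Convert percentages to proportions (divide by 100).
Σ|p₁ᵢ − p₂ᵢ| = 0.05 + 0.14 + 0.06 + 0.18 + 0.04 + 0.03 + 0.16 + 0.10 = 0.76
D = 1 − ½ × 0.76 = 1 − 0.380 = 0.6200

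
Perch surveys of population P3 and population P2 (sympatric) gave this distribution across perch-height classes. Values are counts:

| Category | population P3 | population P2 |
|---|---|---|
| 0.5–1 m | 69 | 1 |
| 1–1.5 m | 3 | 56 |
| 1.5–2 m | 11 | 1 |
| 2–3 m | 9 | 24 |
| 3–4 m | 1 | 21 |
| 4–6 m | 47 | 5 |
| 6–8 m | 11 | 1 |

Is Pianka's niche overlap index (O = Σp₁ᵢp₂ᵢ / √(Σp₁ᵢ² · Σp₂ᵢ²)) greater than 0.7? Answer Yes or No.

No

Proportions for population P3 (n=151): 69/151=0.4570, 3/151=0.0199, 11/151=0.0728, 9/151=0.0596, 1/151=0.0066, 47/151=0.3113, 11/151=0.0728
Proportions for population P2 (n=109): 1/109=0.0092, 56/109=0.5138, 1/109=0.0092, 24/109=0.2202, 21/109=0.1927, 5/109=0.0459, 1/109=0.0092
Σ p₁ᵢp₂ᵢ = 0.004204 + 0.010225 + 0.000670 + 0.013124 + 0.001272 + 0.014289 + 0.000670 = 0.044454
Σp_1ᵢ² = 0.4570² + 0.0199² + 0.0728² + 0.0596² + 0.0066² + 0.3113² + 0.0728² = 0.208849 + 0.000396 + 0.005300 + 0.003552 + 0.000044 + 0.096908 + 0.005300 = 0.320349
Σp_2ᵢ² = 0.0092² + 0.5138² + 0.0092² + 0.2202² + 0.1927² + 0.0459² + 0.0092² = 0.000085 + 0.263990 + 0.000085 + 0.048488 + 0.037133 + 0.002107 + 0.000085 = 0.351973
O = 0.044454 / √(0.320349 × 0.351973) = 0.044454 / 0.3357889 = 0.1324
O = 0.1324 < 0.7 → No.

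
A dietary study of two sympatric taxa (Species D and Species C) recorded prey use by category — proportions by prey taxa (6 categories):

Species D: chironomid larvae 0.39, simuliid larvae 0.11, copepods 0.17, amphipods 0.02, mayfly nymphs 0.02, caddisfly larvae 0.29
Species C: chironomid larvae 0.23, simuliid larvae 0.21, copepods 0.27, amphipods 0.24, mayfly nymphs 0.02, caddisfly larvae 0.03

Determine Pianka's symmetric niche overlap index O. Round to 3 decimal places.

Σ p₁ᵢp₂ᵢ = 0.0897 + 0.0231 + 0.0459 + 0.0048 + 0.0004 + 0.0087 = 0.1726
Σp_1ᵢ² = 0.39² + 0.11² + 0.17² + 0.02² + 0.02² + 0.29² = 0.1521 + 0.0121 + 0.0289 + 0.0004 + 0.0004 + 0.0841 = 0.2780
Σp_2ᵢ² = 0.23² + 0.21² + 0.27² + 0.24² + 0.02² + 0.03² = 0.0529 + 0.0441 + 0.0729 + 0.0576 + 0.0004 + 0.0009 = 0.2288
O = 0.1726 / √(0.2780 × 0.2288) = 0.1726 / 0.252203 = 0.68437

0.684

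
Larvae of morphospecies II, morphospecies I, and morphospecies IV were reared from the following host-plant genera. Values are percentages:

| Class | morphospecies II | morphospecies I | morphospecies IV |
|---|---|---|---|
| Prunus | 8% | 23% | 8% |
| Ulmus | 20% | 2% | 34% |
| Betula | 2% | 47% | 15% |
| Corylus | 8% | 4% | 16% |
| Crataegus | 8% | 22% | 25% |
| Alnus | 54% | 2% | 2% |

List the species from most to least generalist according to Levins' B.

Convert percentages to proportions (divide by 100).
Σp_IIᵢ² = 0.08² + 0.20² + 0.02² + 0.08² + 0.08² + 0.54² = 0.0064 + 0.0400 + 0.0004 + 0.0064 + 0.0064 + 0.2916 = 0.3512
B_II = 1 / 0.3512 = 2.8474
Σp_Iᵢ² = 0.23² + 0.02² + 0.47² + 0.04² + 0.22² + 0.02² = 0.0529 + 0.0004 + 0.2209 + 0.0016 + 0.0484 + 0.0004 = 0.3246
B_I = 1 / 0.3246 = 3.0807
Σp_IVᵢ² = 0.08² + 0.34² + 0.15² + 0.16² + 0.25² + 0.02² = 0.0064 + 0.1156 + 0.0225 + 0.0256 + 0.0625 + 0.0004 = 0.2330
B_IV = 1 / 0.2330 = 4.2918
Ranking by B (broadest → narrowest): morphospecies IV (4.29) > morphospecies I (3.08) > morphospecies II (2.85)

morphospecies IV > morphospecies I > morphospecies II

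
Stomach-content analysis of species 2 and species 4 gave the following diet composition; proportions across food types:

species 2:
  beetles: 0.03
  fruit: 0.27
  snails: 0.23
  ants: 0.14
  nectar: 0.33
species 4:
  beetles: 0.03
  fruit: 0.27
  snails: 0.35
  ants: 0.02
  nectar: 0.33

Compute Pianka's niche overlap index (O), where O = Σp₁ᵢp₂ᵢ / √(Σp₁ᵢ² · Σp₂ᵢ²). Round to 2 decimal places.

0.95

Σ p₁ᵢp₂ᵢ = 0.0009 + 0.0729 + 0.0805 + 0.0028 + 0.1089 = 0.2660
Σp_1ᵢ² = 0.03² + 0.27² + 0.23² + 0.14² + 0.33² = 0.0009 + 0.0729 + 0.0529 + 0.0196 + 0.1089 = 0.2552
Σp_2ᵢ² = 0.03² + 0.27² + 0.35² + 0.02² + 0.33² = 0.0009 + 0.0729 + 0.1225 + 0.0004 + 0.1089 = 0.3056
O = 0.2660 / √(0.2552 × 0.3056) = 0.2660 / 0.27927 = 0.9525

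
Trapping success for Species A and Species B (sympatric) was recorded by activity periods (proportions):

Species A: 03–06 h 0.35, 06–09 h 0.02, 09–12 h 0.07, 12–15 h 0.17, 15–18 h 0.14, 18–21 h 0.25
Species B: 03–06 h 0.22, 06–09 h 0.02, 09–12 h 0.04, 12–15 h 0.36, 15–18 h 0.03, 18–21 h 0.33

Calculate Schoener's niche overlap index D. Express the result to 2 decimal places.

Σ|p₁ᵢ − p₂ᵢ| = 0.13 + 0.00 + 0.03 + 0.19 + 0.11 + 0.08 = 0.54
D = 1 − ½ × 0.54 = 1 − 0.270 = 0.7300

0.73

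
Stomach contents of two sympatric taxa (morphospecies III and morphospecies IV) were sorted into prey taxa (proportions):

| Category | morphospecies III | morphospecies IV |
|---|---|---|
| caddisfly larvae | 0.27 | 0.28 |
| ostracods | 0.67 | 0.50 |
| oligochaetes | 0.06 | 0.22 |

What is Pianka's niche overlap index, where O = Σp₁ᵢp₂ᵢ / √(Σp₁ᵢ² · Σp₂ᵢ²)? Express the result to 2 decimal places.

0.95

Σ p₁ᵢp₂ᵢ = 0.0756 + 0.3350 + 0.0132 = 0.4238
Σp_1ᵢ² = 0.27² + 0.67² + 0.06² = 0.0729 + 0.4489 + 0.0036 = 0.5254
Σp_2ᵢ² = 0.28² + 0.50² + 0.22² = 0.0784 + 0.2500 + 0.0484 = 0.3768
O = 0.4238 / √(0.5254 × 0.3768) = 0.4238 / 0.44494 = 0.9525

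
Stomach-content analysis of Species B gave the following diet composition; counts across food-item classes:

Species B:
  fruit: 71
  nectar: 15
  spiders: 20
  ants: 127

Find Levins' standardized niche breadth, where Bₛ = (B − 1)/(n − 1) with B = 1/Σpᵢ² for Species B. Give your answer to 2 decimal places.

0.50

Proportions for Species B (n=233): 71/233=0.3047, 15/233=0.0644, 20/233=0.0858, 127/233=0.5451
Σpᵢ² = 0.3047² + 0.0644² + 0.0858² + 0.5451² = 0.092842 + 0.004147 + 0.007362 + 0.297134 = 0.401485
B = 1 / 0.401485 = 2.4908
Bₛ = (B − 1)/(n − 1) = (2.4908 − 1)/(4 − 1) = 1.4908/3 = 0.4969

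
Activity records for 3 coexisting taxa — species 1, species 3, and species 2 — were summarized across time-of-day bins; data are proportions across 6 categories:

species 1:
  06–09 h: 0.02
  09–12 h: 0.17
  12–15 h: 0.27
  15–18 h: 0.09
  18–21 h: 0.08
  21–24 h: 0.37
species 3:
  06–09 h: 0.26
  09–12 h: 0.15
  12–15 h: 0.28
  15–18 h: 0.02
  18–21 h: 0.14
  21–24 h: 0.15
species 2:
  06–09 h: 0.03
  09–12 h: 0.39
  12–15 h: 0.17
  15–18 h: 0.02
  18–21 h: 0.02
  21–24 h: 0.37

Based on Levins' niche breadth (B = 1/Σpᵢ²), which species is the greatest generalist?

Σp_1ᵢ² = 0.02² + 0.17² + 0.27² + 0.09² + 0.08² + 0.37² = 0.0004 + 0.0289 + 0.0729 + 0.0081 + 0.0064 + 0.1369 = 0.2536
B_1 = 1 / 0.2536 = 3.9432
Σp_3ᵢ² = 0.26² + 0.15² + 0.28² + 0.02² + 0.14² + 0.15² = 0.0676 + 0.0225 + 0.0784 + 0.0004 + 0.0196 + 0.0225 = 0.2110
B_3 = 1 / 0.2110 = 4.7393
Σp_2ᵢ² = 0.03² + 0.39² + 0.17² + 0.02² + 0.02² + 0.37² = 0.0009 + 0.1521 + 0.0289 + 0.0004 + 0.0004 + 0.1369 = 0.3196
B_2 = 1 / 0.3196 = 3.1289
Highest B → broadest niche (most generalist): species 3 (B = 4.74).

species 3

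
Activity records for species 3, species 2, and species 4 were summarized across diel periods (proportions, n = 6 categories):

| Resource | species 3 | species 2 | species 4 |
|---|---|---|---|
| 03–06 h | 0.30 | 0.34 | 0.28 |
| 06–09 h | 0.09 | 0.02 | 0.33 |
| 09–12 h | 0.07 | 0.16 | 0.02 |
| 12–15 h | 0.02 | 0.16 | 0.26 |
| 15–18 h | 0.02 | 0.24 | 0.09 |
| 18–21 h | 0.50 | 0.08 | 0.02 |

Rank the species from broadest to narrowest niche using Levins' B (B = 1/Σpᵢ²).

Σp_3ᵢ² = 0.30² + 0.09² + 0.07² + 0.02² + 0.02² + 0.50² = 0.0900 + 0.0081 + 0.0049 + 0.0004 + 0.0004 + 0.2500 = 0.3538
B_3 = 1 / 0.3538 = 2.8265
Σp_2ᵢ² = 0.34² + 0.02² + 0.16² + 0.16² + 0.24² + 0.08² = 0.1156 + 0.0004 + 0.0256 + 0.0256 + 0.0576 + 0.0064 = 0.2312
B_2 = 1 / 0.2312 = 4.3253
Σp_4ᵢ² = 0.28² + 0.33² + 0.02² + 0.26² + 0.09² + 0.02² = 0.0784 + 0.1089 + 0.0004 + 0.0676 + 0.0081 + 0.0004 = 0.2638
B_4 = 1 / 0.2638 = 3.7908
Ranking by B (broadest → narrowest): species 2 (4.33) > species 4 (3.79) > species 3 (2.83)

species 2 > species 4 > species 3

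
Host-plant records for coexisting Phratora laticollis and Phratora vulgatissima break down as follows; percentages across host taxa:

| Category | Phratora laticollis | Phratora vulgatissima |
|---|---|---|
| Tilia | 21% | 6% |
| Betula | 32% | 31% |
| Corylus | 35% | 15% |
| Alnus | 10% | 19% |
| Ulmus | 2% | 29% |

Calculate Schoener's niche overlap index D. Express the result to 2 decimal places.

Convert percentages to proportions (divide by 100).
Σ|p₁ᵢ − p₂ᵢ| = 0.15 + 0.01 + 0.20 + 0.09 + 0.27 = 0.72
D = 1 − ½ × 0.72 = 1 − 0.360 = 0.6400

0.64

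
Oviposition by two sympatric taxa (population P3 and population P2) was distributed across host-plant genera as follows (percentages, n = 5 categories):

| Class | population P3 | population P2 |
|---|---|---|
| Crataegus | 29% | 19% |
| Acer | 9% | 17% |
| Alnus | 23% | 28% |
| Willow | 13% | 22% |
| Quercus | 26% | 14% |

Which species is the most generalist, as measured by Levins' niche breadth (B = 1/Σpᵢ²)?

Convert percentages to proportions (divide by 100).
Σp_P3ᵢ² = 0.29² + 0.09² + 0.23² + 0.13² + 0.26² = 0.0841 + 0.0081 + 0.0529 + 0.0169 + 0.0676 = 0.2296
B_P3 = 1 / 0.2296 = 4.3554
Σp_P2ᵢ² = 0.19² + 0.17² + 0.28² + 0.22² + 0.14² = 0.0361 + 0.0289 + 0.0784 + 0.0484 + 0.0196 = 0.2114
B_P2 = 1 / 0.2114 = 4.7304
Highest B → broadest niche (most generalist): population P2 (B = 4.73).

population P2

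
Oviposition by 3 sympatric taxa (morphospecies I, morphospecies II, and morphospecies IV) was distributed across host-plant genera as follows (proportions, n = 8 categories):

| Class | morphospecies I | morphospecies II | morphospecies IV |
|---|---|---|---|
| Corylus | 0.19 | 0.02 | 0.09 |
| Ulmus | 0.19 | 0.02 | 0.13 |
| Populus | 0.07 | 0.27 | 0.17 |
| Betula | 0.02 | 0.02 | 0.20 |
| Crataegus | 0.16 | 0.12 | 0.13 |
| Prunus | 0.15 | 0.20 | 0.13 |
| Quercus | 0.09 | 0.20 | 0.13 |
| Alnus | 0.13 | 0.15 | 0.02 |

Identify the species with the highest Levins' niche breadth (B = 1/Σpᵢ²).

Σp_Iᵢ² = 0.19² + 0.19² + 0.07² + 0.02² + 0.16² + 0.15² + 0.09² + 0.13² = 0.0361 + 0.0361 + 0.0049 + 0.0004 + 0.0256 + 0.0225 + 0.0081 + 0.0169 = 0.1506
B_I = 1 / 0.1506 = 6.6401
Σp_IIᵢ² = 0.02² + 0.02² + 0.27² + 0.02² + 0.12² + 0.20² + 0.20² + 0.15² = 0.0004 + 0.0004 + 0.0729 + 0.0004 + 0.0144 + 0.0400 + 0.0400 + 0.0225 = 0.1910
B_II = 1 / 0.1910 = 5.2356
Σp_IVᵢ² = 0.09² + 0.13² + 0.17² + 0.20² + 0.13² + 0.13² + 0.13² + 0.02² = 0.0081 + 0.0169 + 0.0289 + 0.0400 + 0.0169 + 0.0169 + 0.0169 + 0.0004 = 0.1450
B_IV = 1 / 0.1450 = 6.8966
Highest B → broadest niche (most generalist): morphospecies IV (B = 6.90).

morphospecies IV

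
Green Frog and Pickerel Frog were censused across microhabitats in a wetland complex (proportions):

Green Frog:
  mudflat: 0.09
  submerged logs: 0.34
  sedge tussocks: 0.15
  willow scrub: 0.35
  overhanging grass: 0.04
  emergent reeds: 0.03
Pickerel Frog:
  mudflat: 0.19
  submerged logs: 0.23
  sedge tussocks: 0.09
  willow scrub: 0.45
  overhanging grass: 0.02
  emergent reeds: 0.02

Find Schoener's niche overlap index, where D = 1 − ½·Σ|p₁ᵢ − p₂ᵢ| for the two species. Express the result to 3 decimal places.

Σ|p₁ᵢ − p₂ᵢ| = 0.10 + 0.11 + 0.06 + 0.10 + 0.02 + 0.01 = 0.40
D = 1 − ½ × 0.40 = 1 − 0.200 = 0.80000

0.800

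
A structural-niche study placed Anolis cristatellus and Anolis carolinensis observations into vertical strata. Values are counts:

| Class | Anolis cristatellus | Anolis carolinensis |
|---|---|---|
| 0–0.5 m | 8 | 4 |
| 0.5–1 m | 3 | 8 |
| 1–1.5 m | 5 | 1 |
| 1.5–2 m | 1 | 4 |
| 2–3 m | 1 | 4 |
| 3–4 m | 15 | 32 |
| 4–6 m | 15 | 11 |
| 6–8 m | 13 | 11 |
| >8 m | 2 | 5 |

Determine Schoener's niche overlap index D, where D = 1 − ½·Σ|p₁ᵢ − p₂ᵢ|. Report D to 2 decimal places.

Proportions for Anolis cristatellus (n=63): 8/63=0.1270, 3/63=0.0476, 5/63=0.0794, 1/63=0.0159, 1/63=0.0159, 15/63=0.2381, 15/63=0.2381, 13/63=0.2063, 2/63=0.0317
Proportions for Anolis carolinensis (n=80): 4/80=0.0500, 8/80=0.1000, 1/80=0.0125, 4/80=0.0500, 4/80=0.0500, 32/80=0.4000, 11/80=0.1375, 11/80=0.1375, 5/80=0.0625
Σ|p₁ᵢ − p₂ᵢ| = 0.0770 + 0.0524 + 0.0669 + 0.0341 + 0.0341 + 0.1619 + 0.1006 + 0.0688 + 0.0308 = 0.6266
D = 1 − ½ × 0.6266 = 1 − 0.31330 = 0.68670

0.69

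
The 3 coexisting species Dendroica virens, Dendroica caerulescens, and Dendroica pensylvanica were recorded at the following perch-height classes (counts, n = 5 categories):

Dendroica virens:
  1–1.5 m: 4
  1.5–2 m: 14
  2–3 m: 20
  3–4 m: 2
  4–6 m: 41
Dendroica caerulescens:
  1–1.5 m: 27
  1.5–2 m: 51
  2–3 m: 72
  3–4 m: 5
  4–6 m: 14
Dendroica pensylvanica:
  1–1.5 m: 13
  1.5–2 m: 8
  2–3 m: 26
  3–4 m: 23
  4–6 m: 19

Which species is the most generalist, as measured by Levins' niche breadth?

Proportions for Dendroica virens (n=81): 4/81=0.0494, 14/81=0.1728, 20/81=0.2469, 2/81=0.0247, 41/81=0.5062
Proportions for Dendroica caerulescens (n=169): 27/169=0.1598, 51/169=0.3018, 72/169=0.4260, 5/169=0.0296, 14/169=0.0828
Proportions for Dendroica pensylvanica (n=89): 13/89=0.1461, 8/89=0.0899, 26/89=0.2921, 23/89=0.2584, 19/89=0.2135
Σp_vireᵢ² = 0.0494² + 0.1728² + 0.2469² + 0.0247² + 0.5062² = 0.002440 + 0.029860 + 0.060960 + 0.000610 + 0.256238 = 0.350108
B_vire = 1 / 0.350108 = 2.8563
Σp_caerᵢ² = 0.1598² + 0.3018² + 0.4260² + 0.0296² + 0.0828² = 0.025536 + 0.091083 + 0.181476 + 0.000876 + 0.006856 = 0.305827
B_caer = 1 / 0.305827 = 3.2698
Σp_pensᵢ² = 0.1461² + 0.0899² + 0.2921² + 0.2584² + 0.2135² = 0.021345 + 0.008082 + 0.085322 + 0.066771 + 0.045582 = 0.227102
B_pens = 1 / 0.227102 = 4.4033
Highest B → broadest niche (most generalist): Dendroica pensylvanica (B = 4.40).

Dendroica pensylvanica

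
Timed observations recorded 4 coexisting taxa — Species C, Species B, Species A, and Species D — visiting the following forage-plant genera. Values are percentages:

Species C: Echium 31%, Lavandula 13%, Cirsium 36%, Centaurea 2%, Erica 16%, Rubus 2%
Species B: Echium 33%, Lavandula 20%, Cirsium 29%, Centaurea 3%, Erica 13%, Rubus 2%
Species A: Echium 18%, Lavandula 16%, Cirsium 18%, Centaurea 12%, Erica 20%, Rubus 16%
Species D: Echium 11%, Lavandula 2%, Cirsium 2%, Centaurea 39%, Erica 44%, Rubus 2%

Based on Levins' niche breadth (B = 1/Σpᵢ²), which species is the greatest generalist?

Convert percentages to proportions (divide by 100).
Σp_Cᵢ² = 0.31² + 0.13² + 0.36² + 0.02² + 0.16² + 0.02² = 0.0961 + 0.0169 + 0.1296 + 0.0004 + 0.0256 + 0.0004 = 0.2690
B_C = 1 / 0.2690 = 3.7175
Σp_Bᵢ² = 0.33² + 0.20² + 0.29² + 0.03² + 0.13² + 0.02² = 0.1089 + 0.0400 + 0.0841 + 0.0009 + 0.0169 + 0.0004 = 0.2512
B_B = 1 / 0.2512 = 3.9809
Σp_Aᵢ² = 0.18² + 0.16² + 0.18² + 0.12² + 0.20² + 0.16² = 0.0324 + 0.0256 + 0.0324 + 0.0144 + 0.0400 + 0.0256 = 0.1704
B_A = 1 / 0.1704 = 5.8685
Σp_Dᵢ² = 0.11² + 0.02² + 0.02² + 0.39² + 0.44² + 0.02² = 0.0121 + 0.0004 + 0.0004 + 0.1521 + 0.1936 + 0.0004 = 0.3590
B_D = 1 / 0.3590 = 2.7855
Highest B → broadest niche (most generalist): Species A (B = 5.87).

Species A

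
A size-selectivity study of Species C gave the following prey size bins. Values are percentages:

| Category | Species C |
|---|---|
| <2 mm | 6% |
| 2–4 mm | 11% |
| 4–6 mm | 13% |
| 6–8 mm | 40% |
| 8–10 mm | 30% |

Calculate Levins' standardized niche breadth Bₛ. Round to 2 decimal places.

0.63

Convert percentages to proportions (divide by 100).
Σpᵢ² = 0.06² + 0.11² + 0.13² + 0.40² + 0.30² = 0.0036 + 0.0121 + 0.0169 + 0.1600 + 0.0900 = 0.2826
B = 1 / 0.2826 = 3.5386
Bₛ = (B − 1)/(n − 1) = (3.5386 − 1)/(5 − 1) = 2.5386/4 = 0.6347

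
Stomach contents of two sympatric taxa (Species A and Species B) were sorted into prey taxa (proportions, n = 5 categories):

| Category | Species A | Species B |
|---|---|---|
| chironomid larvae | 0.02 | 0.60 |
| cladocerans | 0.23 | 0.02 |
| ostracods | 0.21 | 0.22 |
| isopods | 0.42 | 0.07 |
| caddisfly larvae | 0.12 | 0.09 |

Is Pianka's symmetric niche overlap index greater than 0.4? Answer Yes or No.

No

Σ p₁ᵢp₂ᵢ = 0.0120 + 0.0046 + 0.0462 + 0.0294 + 0.0108 = 0.1030
Σp_1ᵢ² = 0.02² + 0.23² + 0.21² + 0.42² + 0.12² = 0.0004 + 0.0529 + 0.0441 + 0.1764 + 0.0144 = 0.2882
Σp_2ᵢ² = 0.60² + 0.02² + 0.22² + 0.07² + 0.09² = 0.3600 + 0.0004 + 0.0484 + 0.0049 + 0.0081 = 0.4218
O = 0.1030 / √(0.2882 × 0.4218) = 0.1030 / 0.34866 = 0.2954
O = 0.2954 < 0.4 → No.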